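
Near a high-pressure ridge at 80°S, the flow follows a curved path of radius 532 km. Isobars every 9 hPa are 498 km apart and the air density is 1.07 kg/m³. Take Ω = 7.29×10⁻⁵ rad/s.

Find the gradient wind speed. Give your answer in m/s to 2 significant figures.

15 m/s

Coriolis parameter at 80°S:
f = 2Ω sin φ = 2 × 7.29×10⁻⁵ × sin 80° = 1.44×10⁻⁴ s⁻¹
Pressure gradient: |∂P/∂n| = 900 Pa / 498000 m = 1.81×10⁻³ Pa/m
Geostrophic speed: V_g = |∂P/∂n|/(fρ) = 1.81×10⁻³/(1.44×10⁻⁴ × 1.07) = 11.8 m/s
Around a high, pressure-gradient force acts outward with centrifugal, so Coriolis balances both:
fV = (1/ρ)|∂P/∂n| + V²/R  →  V² − fR·V + fR·V_g = 0
With fR = 1.44×10⁻⁴ × 532×10³ m = 76.4 m/s:
V = [fR − √((fR)² − 4 fR V_g)]/2 = [76.4 − √(76.4² − 4×76.4×11.8)]/2 = 14.5 m/s
Supergeostrophic (V > V_g = 11.8 m/s), as expected around a high.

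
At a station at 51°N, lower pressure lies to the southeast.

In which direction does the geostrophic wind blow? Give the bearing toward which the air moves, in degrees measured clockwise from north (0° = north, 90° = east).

The pressure-gradient force points toward the southeast (bearing 135°).
Geostrophic balance: in the Northern Hemisphere the Coriolis force deflects motion to the right, so the geostrophic wind blows 90° to the right of the pressure-gradient force (low pressure on the left).
Rotating 135° by 90° clockwise gives 225° — the wind blows toward the southwest.

225°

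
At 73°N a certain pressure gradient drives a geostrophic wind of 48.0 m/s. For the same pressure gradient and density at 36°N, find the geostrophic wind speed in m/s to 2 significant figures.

With the same pressure gradient and density, V_g ∝ 1/f ∝ 1/sin φ.
V₂ = V₁ · sin φ₁ / sin φ₂ = 48.0 × sin 73° / sin 36°
V₂ = 48.0 × 0.9563/0.5878 = 78 m/s

78 m/s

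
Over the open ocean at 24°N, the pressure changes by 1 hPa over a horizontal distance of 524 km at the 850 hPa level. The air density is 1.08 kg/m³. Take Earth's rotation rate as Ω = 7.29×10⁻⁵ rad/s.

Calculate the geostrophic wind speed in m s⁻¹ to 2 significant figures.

3.0 m s⁻¹

Coriolis parameter at 24°N:
f = 2Ω sin φ = 2 × 7.29×10⁻⁵ × sin 24° = 5.93×10⁻⁵ s⁻¹
Pressure gradient: |∂P/∂n| = 100 Pa / 524000 m = 1.91×10⁻⁴ Pa/m
Geostrophic balance (pressure-gradient force = Coriolis force):
V_g = (1/(fρ)) |∂P/∂n| = 1.91×10⁻⁴ / (5.93×10⁻⁵ × 1.08) = 2.98 m/s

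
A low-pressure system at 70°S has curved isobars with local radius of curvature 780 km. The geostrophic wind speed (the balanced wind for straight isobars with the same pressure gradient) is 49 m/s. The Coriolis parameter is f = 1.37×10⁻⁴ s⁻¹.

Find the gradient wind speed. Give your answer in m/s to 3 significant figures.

36.5 m/s

Around a low, centrifugal force acts outward with Coriolis, so pressure-gradient force balances both:
(1/ρ)|∂P/∂n| = fV + V²/R  →  V² + fR·V − fR·V_g = 0
With fR = 1.37×10⁻⁴ × 780×10³ m = 107 m/s:
V = [−fR + √((fR)² + 4 fR V_g)]/2 = [−107 + √(107² + 4×107×49)]/2 = 36.5 m/s
Subgeostrophic (V < V_g = 49 m/s), as expected around a low.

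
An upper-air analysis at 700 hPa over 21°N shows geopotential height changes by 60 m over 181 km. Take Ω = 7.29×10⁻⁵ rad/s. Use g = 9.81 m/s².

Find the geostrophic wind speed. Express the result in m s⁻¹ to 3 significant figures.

62.2 m s⁻¹

Coriolis parameter at 21°N:
f = 2Ω sin φ = 2 × 7.29×10⁻⁵ × sin 21° = 5.23×10⁻⁵ s⁻¹
Height gradient: |∂Z/∂n| = 60 m / 181000 m = 3.31×10⁻⁴
On a pressure surface, geostrophic balance gives V_g = (g/f)|∂Z/∂n|:
V_g = 9.81 × 3.31×10⁻⁴ / 5.23×10⁻⁵ = 62.2 m/s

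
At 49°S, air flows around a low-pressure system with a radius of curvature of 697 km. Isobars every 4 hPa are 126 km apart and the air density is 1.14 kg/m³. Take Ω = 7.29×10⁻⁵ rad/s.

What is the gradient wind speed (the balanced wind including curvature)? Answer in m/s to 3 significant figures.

Coriolis parameter at 49°S:
f = 2Ω sin φ = 2 × 7.29×10⁻⁵ × sin 49° = 1.10×10⁻⁴ s⁻¹
Pressure gradient: |∂P/∂n| = 400 Pa / 126000 m = 3.17×10⁻³ Pa/m
Geostrophic speed: V_g = |∂P/∂n|/(fρ) = 3.17×10⁻³/(1.10×10⁻⁴ × 1.14) = 25.3 m/s
Around a low, centrifugal force acts outward with Coriolis, so pressure-gradient force balances both:
(1/ρ)|∂P/∂n| = fV + V²/R  →  V² + fR·V − fR·V_g = 0
With fR = 1.10×10⁻⁴ × 697×10³ m = 76.7 m/s:
V = [−fR + √((fR)² + 4 fR V_g)]/2 = [−76.7 + √(76.7² + 4×76.7×25.3)]/2 = 20.1 m/s
Subgeostrophic (V < V_g = 25.3 m/s), as expected around a low.

20.1 m/s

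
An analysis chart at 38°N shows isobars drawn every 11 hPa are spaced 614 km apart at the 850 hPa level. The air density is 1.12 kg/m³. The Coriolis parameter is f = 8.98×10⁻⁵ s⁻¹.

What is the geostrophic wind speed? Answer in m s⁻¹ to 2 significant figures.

18 m s⁻¹

Pressure gradient: |∂P/∂n| = 1100 Pa / 614000 m = 1.79×10⁻³ Pa/m
Geostrophic balance (pressure-gradient force = Coriolis force):
V_g = (1/(fρ)) |∂P/∂n| = 1.79×10⁻³ / (8.98×10⁻⁵ × 1.12) = 17.8 m/s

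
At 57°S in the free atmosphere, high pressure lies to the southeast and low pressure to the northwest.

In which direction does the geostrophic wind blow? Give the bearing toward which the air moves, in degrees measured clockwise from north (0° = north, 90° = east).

225°

The pressure-gradient force points toward the northwest (bearing 315°).
Geostrophic balance: in the Southern Hemisphere the Coriolis force deflects motion to the left, so the geostrophic wind blows 90° to the left of the pressure-gradient force (low pressure on the right).
Rotating 315° by 90° counterclockwise gives 225° — the wind blows toward the southwest.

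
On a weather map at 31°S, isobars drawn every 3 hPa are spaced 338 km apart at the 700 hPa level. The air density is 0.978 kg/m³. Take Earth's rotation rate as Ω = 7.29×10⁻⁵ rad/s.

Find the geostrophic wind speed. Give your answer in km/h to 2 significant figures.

44 km/h

Coriolis parameter at 31°S:
f = 2Ω sin φ = 2 × 7.29×10⁻⁵ × sin 31° = 7.51×10⁻⁵ s⁻¹
Pressure gradient: |∂P/∂n| = 300 Pa / 338000 m = 8.88×10⁻⁴ Pa/m
Geostrophic balance (pressure-gradient force = Coriolis force):
V_g = (1/(fρ)) |∂P/∂n| = 8.88×10⁻⁴ / (7.51×10⁻⁵ × 0.978) = 12.1 m/s
Converting: 12.1 m/s × 3.6 = 44 km/h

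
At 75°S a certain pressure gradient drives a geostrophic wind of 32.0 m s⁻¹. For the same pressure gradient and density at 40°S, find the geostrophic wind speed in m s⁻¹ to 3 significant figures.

With the same pressure gradient and density, V_g ∝ 1/f ∝ 1/sin φ.
V₂ = V₁ · sin φ₁ / sin φ₂ = 32.0 × sin 75° / sin 40°
V₂ = 32.0 × 0.9659/0.6428 = 48.1 m s⁻¹

48.1 m s⁻¹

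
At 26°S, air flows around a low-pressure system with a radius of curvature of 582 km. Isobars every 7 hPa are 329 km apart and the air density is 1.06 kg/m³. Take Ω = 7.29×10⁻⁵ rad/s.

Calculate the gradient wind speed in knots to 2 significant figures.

Coriolis parameter at 26°S:
f = 2Ω sin φ = 2 × 7.29×10⁻⁵ × sin 26° = 6.39×10⁻⁵ s⁻¹
Pressure gradient: |∂P/∂n| = 700 Pa / 329000 m = 2.13×10⁻³ Pa/m
Geostrophic speed: V_g = |∂P/∂n|/(fρ) = 2.13×10⁻³/(6.39×10⁻⁵ × 1.06) = 31.4 m/s
Around a low, centrifugal force acts outward with Coriolis, so pressure-gradient force balances both:
(1/ρ)|∂P/∂n| = fV + V²/R  →  V² + fR·V − fR·V_g = 0
With fR = 6.39×10⁻⁵ × 582×10³ m = 37.2 m/s:
V = [−fR + √((fR)² + 4 fR V_g)]/2 = [−37.2 + √(37.2² + 4×37.2×31.4)]/2 = 20.3 m/s
Subgeostrophic (V < V_g = 31.4 m/s), as expected around a low.
Converting: 20.3 m/s × 1.944 = 39 knots

39 knots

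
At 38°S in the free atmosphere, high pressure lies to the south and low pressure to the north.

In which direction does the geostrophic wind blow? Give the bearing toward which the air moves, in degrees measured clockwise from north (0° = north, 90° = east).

270°

The pressure-gradient force points toward the north (bearing 000°).
Geostrophic balance: in the Southern Hemisphere the Coriolis force deflects motion to the left, so the geostrophic wind blows 90° to the left of the pressure-gradient force (low pressure on the right).
Rotating 000° by 90° counterclockwise gives 270° — the wind blows toward the west.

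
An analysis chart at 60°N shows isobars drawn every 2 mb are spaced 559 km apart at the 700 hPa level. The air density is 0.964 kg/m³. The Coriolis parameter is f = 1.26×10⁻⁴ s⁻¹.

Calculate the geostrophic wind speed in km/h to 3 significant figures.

Pressure gradient: |∂P/∂n| = 200 Pa / 559000 m = 3.58×10⁻⁴ Pa/m
Geostrophic balance (pressure-gradient force = Coriolis force):
V_g = (1/(fρ)) |∂P/∂n| = 3.58×10⁻⁴ / (1.26×10⁻⁴ × 0.964) = 2.95 m/s
Converting: 2.95 m/s × 3.6 = 10.6 km/h

10.6 km/h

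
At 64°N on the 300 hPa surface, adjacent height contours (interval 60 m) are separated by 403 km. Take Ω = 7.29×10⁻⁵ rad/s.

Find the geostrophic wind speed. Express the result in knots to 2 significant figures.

22 knots

Coriolis parameter at 64°N:
f = 2Ω sin φ = 2 × 7.29×10⁻⁵ × sin 64° = 1.31×10⁻⁴ s⁻¹
Height gradient: |∂Z/∂n| = 60 m / 403000 m = 1.49×10⁻⁴
On a pressure surface, geostrophic balance gives V_g = (g/f)|∂Z/∂n|:
V_g = 9.81 × 1.49×10⁻⁴ / 1.31×10⁻⁴ = 11.1 m/s
Converting: 11.1 m/s × 1.944 = 22 knots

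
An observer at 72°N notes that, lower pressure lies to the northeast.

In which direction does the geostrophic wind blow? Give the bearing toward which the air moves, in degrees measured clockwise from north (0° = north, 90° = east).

The pressure-gradient force points toward the northeast (bearing 045°).
Geostrophic balance: in the Northern Hemisphere the Coriolis force deflects motion to the right, so the geostrophic wind blows 90° to the right of the pressure-gradient force (low pressure on the left).
Rotating 045° by 90° clockwise gives 135° — the wind blows toward the southeast.

135°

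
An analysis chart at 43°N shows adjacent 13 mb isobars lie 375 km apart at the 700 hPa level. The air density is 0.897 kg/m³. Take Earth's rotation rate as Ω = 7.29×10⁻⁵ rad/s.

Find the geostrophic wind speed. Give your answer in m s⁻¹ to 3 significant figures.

38.9 m s⁻¹

Coriolis parameter at 43°N:
f = 2Ω sin φ = 2 × 7.29×10⁻⁵ × sin 43° = 9.94×10⁻⁵ s⁻¹
Pressure gradient: |∂P/∂n| = 1300 Pa / 375000 m = 3.47×10⁻³ Pa/m
Geostrophic balance (pressure-gradient force = Coriolis force):
V_g = (1/(fρ)) |∂P/∂n| = 3.47×10⁻³ / (9.94×10⁻⁵ × 0.897) = 38.9 m/s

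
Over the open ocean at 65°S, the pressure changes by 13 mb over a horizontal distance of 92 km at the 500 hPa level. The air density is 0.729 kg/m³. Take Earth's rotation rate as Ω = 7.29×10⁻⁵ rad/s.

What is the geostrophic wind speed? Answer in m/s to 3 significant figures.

147 m/s

Coriolis parameter at 65°S:
f = 2Ω sin φ = 2 × 7.29×10⁻⁵ × sin 65° = 1.32×10⁻⁴ s⁻¹
Pressure gradient: |∂P/∂n| = 1300 Pa / 92000 m = 1.41×10⁻² Pa/m
Geostrophic balance (pressure-gradient force = Coriolis force):
V_g = (1/(fρ)) |∂P/∂n| = 1.41×10⁻² / (1.32×10⁻⁴ × 0.729) = 147 m/s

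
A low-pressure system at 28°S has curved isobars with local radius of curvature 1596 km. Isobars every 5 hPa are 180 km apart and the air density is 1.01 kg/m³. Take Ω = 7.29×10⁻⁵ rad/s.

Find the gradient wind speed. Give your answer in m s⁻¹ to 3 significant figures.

31.2 m s⁻¹

Coriolis parameter at 28°S:
f = 2Ω sin φ = 2 × 7.29×10⁻⁵ × sin 28° = 6.84×10⁻⁵ s⁻¹
Pressure gradient: |∂P/∂n| = 500 Pa / 180000 m = 2.78×10⁻³ Pa/m
Geostrophic speed: V_g = |∂P/∂n|/(fρ) = 2.78×10⁻³/(6.84×10⁻⁵ × 1.01) = 40.2 m/s
Around a low, centrifugal force acts outward with Coriolis, so pressure-gradient force balances both:
(1/ρ)|∂P/∂n| = fV + V²/R  →  V² + fR·V − fR·V_g = 0
With fR = 6.84×10⁻⁵ × 1596×10³ m = 109 m/s:
V = [−fR + √((fR)² + 4 fR V_g)]/2 = [−109 + √(109² + 4×109×40.2)]/2 = 31.2 m/s
Subgeostrophic (V < V_g = 40.2 m/s), as expected around a low.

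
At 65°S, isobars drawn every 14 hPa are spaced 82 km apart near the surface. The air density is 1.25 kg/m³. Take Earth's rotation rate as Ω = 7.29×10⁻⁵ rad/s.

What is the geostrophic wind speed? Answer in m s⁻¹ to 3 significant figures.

Coriolis parameter at 65°S:
f = 2Ω sin φ = 2 × 7.29×10⁻⁵ × sin 65° = 1.32×10⁻⁴ s⁻¹
Pressure gradient: |∂P/∂n| = 1400 Pa / 82000 m = 1.71×10⁻² Pa/m
Geostrophic balance (pressure-gradient force = Coriolis force):
V_g = (1/(fρ)) |∂P/∂n| = 1.71×10⁻² / (1.32×10⁻⁴ × 1.25) = 103 m/s

103 m s⁻¹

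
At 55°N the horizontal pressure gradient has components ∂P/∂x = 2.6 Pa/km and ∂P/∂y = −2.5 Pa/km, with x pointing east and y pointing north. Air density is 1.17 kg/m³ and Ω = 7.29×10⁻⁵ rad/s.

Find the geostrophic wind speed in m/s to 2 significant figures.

26 m/s

Coriolis parameter at 55°N:
f = 2Ω sin φ = 2 × 7.29×10⁻⁵ × sin 55° = 1.19×10⁻⁴ s⁻¹
Component geostrophic relations (x east, y north):
u_g = −(1/(fρ)) ∂P/∂y,  v_g = (1/(fρ)) ∂P/∂x
u_g = −(−2.5×10⁻³)/(1.19×10⁻⁴ × 1.17) = 17.9 m/s;  v_g = (2.6×10⁻³)/(1.19×10⁻⁴ × 1.17) = 18.6 m/s
|V_g| = √(u_g² + v_g²) = 25.8 m/s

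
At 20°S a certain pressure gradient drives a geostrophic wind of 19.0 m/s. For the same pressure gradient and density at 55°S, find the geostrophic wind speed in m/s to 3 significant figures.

7.93 m/s

With the same pressure gradient and density, V_g ∝ 1/f ∝ 1/sin φ.
V₂ = V₁ · sin φ₁ / sin φ₂ = 19.0 × sin 20° / sin 55°
V₂ = 19.0 × 0.3420/0.8192 = 7.93 m/s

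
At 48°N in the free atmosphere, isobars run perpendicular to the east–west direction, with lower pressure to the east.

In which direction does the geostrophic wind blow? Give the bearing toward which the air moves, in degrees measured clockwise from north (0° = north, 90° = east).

The pressure-gradient force points toward the east (bearing 090°).
Geostrophic balance: in the Northern Hemisphere the Coriolis force deflects motion to the right, so the geostrophic wind blows 90° to the right of the pressure-gradient force (low pressure on the left).
Rotating 090° by 90° clockwise gives 180° — the wind blows toward the south.

180°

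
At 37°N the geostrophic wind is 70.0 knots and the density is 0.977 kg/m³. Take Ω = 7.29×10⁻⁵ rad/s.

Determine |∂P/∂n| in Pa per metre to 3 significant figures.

3.09×10⁻³ Pa/m

Coriolis parameter at 37°N:
f = 2Ω sin φ = 2 × 7.29×10⁻⁵ × sin 37° = 8.77×10⁻⁵ s⁻¹
Wind speed in SI: 70.0 knots = 36.0 m/s
Geostrophic balance rearranged: |∂P/∂n| = f ρ V_g
|∂P/∂n| = 8.77×10⁻⁵ × 0.977 × 36.0 = 3.09×10⁻³ Pa/m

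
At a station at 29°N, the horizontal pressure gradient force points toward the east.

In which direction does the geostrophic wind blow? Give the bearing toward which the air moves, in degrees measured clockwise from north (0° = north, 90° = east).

180°

The pressure-gradient force points toward the east (bearing 090°).
Geostrophic balance: in the Northern Hemisphere the Coriolis force deflects motion to the right, so the geostrophic wind blows 90° to the right of the pressure-gradient force (low pressure on the left).
Rotating 090° by 90° clockwise gives 180° — the wind blows toward the south.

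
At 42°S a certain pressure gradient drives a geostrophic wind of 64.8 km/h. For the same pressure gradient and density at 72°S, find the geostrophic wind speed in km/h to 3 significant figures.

With the same pressure gradient and density, V_g ∝ 1/f ∝ 1/sin φ.
V₂ = V₁ · sin φ₁ / sin φ₂ = 64.8 × sin 42° / sin 72°
V₂ = 64.8 × 0.6691/0.9511 = 45.6 km/h

45.6 km/h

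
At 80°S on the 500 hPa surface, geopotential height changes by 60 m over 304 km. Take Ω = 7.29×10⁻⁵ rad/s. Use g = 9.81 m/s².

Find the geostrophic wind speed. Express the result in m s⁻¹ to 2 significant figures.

13 m s⁻¹

Coriolis parameter at 80°S:
f = 2Ω sin φ = 2 × 7.29×10⁻⁵ × sin 80° = 1.44×10⁻⁴ s⁻¹
Height gradient: |∂Z/∂n| = 60 m / 304000 m = 1.97×10⁻⁴
On a pressure surface, geostrophic balance gives V_g = (g/f)|∂Z/∂n|:
V_g = 9.81 × 1.97×10⁻⁴ / 1.44×10⁻⁴ = 13.5 m/s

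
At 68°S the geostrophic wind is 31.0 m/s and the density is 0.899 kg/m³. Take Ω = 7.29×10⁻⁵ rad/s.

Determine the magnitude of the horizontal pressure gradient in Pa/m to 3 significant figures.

Coriolis parameter at 68°S:
f = 2Ω sin φ = 2 × 7.29×10⁻⁵ × sin 68° = 1.35×10⁻⁴ s⁻¹
Geostrophic balance rearranged: |∂P/∂n| = f ρ V_g
|∂P/∂n| = 1.35×10⁻⁴ × 0.899 × 31.0 = 3.77×10⁻³ Pa/m

3.77×10⁻³ Pa/m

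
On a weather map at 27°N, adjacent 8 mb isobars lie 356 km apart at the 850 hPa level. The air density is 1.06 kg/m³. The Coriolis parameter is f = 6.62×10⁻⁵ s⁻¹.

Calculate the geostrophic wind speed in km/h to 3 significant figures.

Pressure gradient: |∂P/∂n| = 800 Pa / 356000 m = 2.25×10⁻³ Pa/m
Geostrophic balance (pressure-gradient force = Coriolis force):
V_g = (1/(fρ)) |∂P/∂n| = 2.25×10⁻³ / (6.62×10⁻⁵ × 1.06) = 32.0 m/s
Converting: 32.0 m/s × 3.6 = 115 km/h

115 km/h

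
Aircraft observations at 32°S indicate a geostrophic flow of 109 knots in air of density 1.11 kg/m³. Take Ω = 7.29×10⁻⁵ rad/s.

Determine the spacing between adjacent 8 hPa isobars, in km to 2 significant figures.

Coriolis parameter at 32°S:
f = 2Ω sin φ = 2 × 7.29×10⁻⁵ × sin 32° = 7.73×10⁻⁵ s⁻¹
Wind speed in SI: 109 knots = 56.1 m/s
Geostrophic balance rearranged: |∂P/∂n| = f ρ V_g
|∂P/∂n| = 7.73×10⁻⁵ × 1.11 × 56.1 = 4.81×10⁻³ Pa/m
Isobar spacing: Δn = ΔP/|∂P/∂n| = 800 Pa / 4.81×10⁻³ Pa/m = 166355 m ≈ 170 km

170 km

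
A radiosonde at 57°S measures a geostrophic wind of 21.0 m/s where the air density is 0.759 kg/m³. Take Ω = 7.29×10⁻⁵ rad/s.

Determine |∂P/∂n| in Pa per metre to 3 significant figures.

1.95×10⁻³ Pa/m

Coriolis parameter at 57°S:
f = 2Ω sin φ = 2 × 7.29×10⁻⁵ × sin 57° = 1.22×10⁻⁴ s⁻¹
Geostrophic balance rearranged: |∂P/∂n| = f ρ V_g
|∂P/∂n| = 1.22×10⁻⁴ × 0.759 × 21.0 = 1.95×10⁻³ Pa/m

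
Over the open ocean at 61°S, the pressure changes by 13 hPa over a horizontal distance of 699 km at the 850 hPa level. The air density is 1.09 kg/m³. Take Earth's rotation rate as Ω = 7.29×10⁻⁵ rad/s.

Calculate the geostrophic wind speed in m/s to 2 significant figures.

13 m/s

Coriolis parameter at 61°S:
f = 2Ω sin φ = 2 × 7.29×10⁻⁵ × sin 61° = 1.28×10⁻⁴ s⁻¹
Pressure gradient: |∂P/∂n| = 1300 Pa / 699000 m = 1.86×10⁻³ Pa/m
Geostrophic balance (pressure-gradient force = Coriolis force):
V_g = (1/(fρ)) |∂P/∂n| = 1.86×10⁻³ / (1.28×10⁻⁴ × 1.09) = 13.4 m/s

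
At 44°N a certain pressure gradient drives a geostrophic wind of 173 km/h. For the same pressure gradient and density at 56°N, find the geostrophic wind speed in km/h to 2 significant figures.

140 km/h

With the same pressure gradient and density, V_g ∝ 1/f ∝ 1/sin φ.
V₂ = V₁ · sin φ₁ / sin φ₂ = 173 × sin 44° / sin 56°
V₂ = 173 × 0.6947/0.8290 = 140 km/h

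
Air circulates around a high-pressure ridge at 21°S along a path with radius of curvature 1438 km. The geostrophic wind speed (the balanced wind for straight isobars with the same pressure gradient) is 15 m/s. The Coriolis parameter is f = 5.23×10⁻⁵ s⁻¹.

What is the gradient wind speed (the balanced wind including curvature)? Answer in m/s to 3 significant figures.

Around a high, pressure-gradient force acts outward with centrifugal, so Coriolis balances both:
fV = (1/ρ)|∂P/∂n| + V²/R  →  V² − fR·V + fR·V_g = 0
With fR = 5.23×10⁻⁵ × 1438×10³ m = 75.2 m/s:
V = [fR − √((fR)² − 4 fR V_g)]/2 = [75.2 − √(75.2² − 4×75.2×15)]/2 = 20.7 m/s
Supergeostrophic (V > V_g = 15 m/s), as expected around a high.

20.7 m/s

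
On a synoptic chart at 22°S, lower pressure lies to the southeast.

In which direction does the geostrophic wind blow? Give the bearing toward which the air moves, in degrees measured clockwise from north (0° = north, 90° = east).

The pressure-gradient force points toward the southeast (bearing 135°).
Geostrophic balance: in the Southern Hemisphere the Coriolis force deflects motion to the left, so the geostrophic wind blows 90° to the left of the pressure-gradient force (low pressure on the right).
Rotating 135° by 90° counterclockwise gives 045° — the wind blows toward the northeast.

045°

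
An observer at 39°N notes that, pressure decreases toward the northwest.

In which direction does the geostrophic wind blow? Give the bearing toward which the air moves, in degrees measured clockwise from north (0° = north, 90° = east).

045°

The pressure-gradient force points toward the northwest (bearing 315°).
Geostrophic balance: in the Northern Hemisphere the Coriolis force deflects motion to the right, so the geostrophic wind blows 90° to the right of the pressure-gradient force (low pressure on the left).
Rotating 315° by 90° clockwise gives 045° — the wind blows toward the northeast.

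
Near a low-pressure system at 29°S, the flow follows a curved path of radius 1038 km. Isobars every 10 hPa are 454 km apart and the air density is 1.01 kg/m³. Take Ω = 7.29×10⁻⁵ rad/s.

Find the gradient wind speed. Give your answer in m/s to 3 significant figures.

Coriolis parameter at 29°S:
f = 2Ω sin φ = 2 × 7.29×10⁻⁵ × sin 29° = 7.07×10⁻⁵ s⁻¹
Pressure gradient: |∂P/∂n| = 1000 Pa / 454000 m = 2.20×10⁻³ Pa/m
Geostrophic speed: V_g = |∂P/∂n|/(fρ) = 2.20×10⁻³/(7.07×10⁻⁵ × 1.01) = 30.9 m/s
Around a low, centrifugal force acts outward with Coriolis, so pressure-gradient force balances both:
(1/ρ)|∂P/∂n| = fV + V²/R  →  V² + fR·V − fR·V_g = 0
With fR = 7.07×10⁻⁵ × 1038×10³ m = 73.4 m/s:
V = [−fR + √((fR)² + 4 fR V_g)]/2 = [−73.4 + √(73.4² + 4×73.4×30.9)]/2 = 23.4 m/s
Subgeostrophic (V < V_g = 30.9 m/s), as expected around a low.

23.4 m/s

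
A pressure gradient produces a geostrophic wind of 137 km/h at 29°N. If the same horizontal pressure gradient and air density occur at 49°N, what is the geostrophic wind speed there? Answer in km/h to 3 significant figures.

With the same pressure gradient and density, V_g ∝ 1/f ∝ 1/sin φ.
V₂ = V₁ · sin φ₁ / sin φ₂ = 137 × sin 29° / sin 49°
V₂ = 137 × 0.4848/0.7547 = 88.0 km/h

88.0 km/h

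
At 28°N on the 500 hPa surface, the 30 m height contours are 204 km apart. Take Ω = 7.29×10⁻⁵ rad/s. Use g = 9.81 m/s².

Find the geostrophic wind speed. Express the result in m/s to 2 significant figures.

Coriolis parameter at 28°N:
f = 2Ω sin φ = 2 × 7.29×10⁻⁵ × sin 28° = 6.84×10⁻⁵ s⁻¹
Height gradient: |∂Z/∂n| = 30 m / 204000 m = 1.47×10⁻⁴
On a pressure surface, geostrophic balance gives V_g = (g/f)|∂Z/∂n|:
V_g = 9.81 × 1.47×10⁻⁴ / 6.84×10⁻⁵ = 21.1 m/s

21 m/s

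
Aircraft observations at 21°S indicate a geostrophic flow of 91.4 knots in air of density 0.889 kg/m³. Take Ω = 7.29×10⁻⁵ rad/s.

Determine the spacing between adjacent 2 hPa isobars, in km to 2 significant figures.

92 km

Coriolis parameter at 21°S:
f = 2Ω sin φ = 2 × 7.29×10⁻⁵ × sin 21° = 5.23×10⁻⁵ s⁻¹
Wind speed in SI: 91.4 knots = 47.0 m/s
Geostrophic balance rearranged: |∂P/∂n| = f ρ V_g
|∂P/∂n| = 5.23×10⁻⁵ × 0.889 × 47.0 = 2.18×10⁻³ Pa/m
Isobar spacing: Δn = ΔP/|∂P/∂n| = 200 Pa / 2.18×10⁻³ Pa/m = 91571 m ≈ 92 km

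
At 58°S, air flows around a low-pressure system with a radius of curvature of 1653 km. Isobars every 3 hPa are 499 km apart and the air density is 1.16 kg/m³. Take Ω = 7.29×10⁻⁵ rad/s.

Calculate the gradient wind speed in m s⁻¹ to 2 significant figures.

4.1 m s⁻¹

Coriolis parameter at 58°S:
f = 2Ω sin φ = 2 × 7.29×10⁻⁵ × sin 58° = 1.24×10⁻⁴ s⁻¹
Pressure gradient: |∂P/∂n| = 300 Pa / 499000 m = 6.01×10⁻⁴ Pa/m
Geostrophic speed: V_g = |∂P/∂n|/(fρ) = 6.01×10⁻⁴/(1.24×10⁻⁴ × 1.16) = 4.19 m/s
Around a low, centrifugal force acts outward with Coriolis, so pressure-gradient force balances both:
(1/ρ)|∂P/∂n| = fV + V²/R  →  V² + fR·V − fR·V_g = 0
With fR = 1.24×10⁻⁴ × 1653×10³ m = 204 m/s:
V = [−fR + √((fR)² + 4 fR V_g)]/2 = [−204 + √(204² + 4×204×4.19)]/2 = 4.11 m/s
Subgeostrophic (V < V_g = 4.19 m/s), as expected around a low.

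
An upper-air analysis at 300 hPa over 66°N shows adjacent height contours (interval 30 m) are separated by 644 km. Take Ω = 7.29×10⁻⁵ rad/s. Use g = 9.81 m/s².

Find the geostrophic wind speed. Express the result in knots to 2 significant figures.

6.7 knots

Coriolis parameter at 66°N:
f = 2Ω sin φ = 2 × 7.29×10⁻⁵ × sin 66° = 1.33×10⁻⁴ s⁻¹
Height gradient: |∂Z/∂n| = 30 m / 644000 m = 4.66×10⁻⁵
On a pressure surface, geostrophic balance gives V_g = (g/f)|∂Z/∂n|:
V_g = 9.81 × 4.66×10⁻⁵ / 1.33×10⁻⁴ = 3.43 m/s
Converting: 3.43 m/s × 1.944 = 6.7 knots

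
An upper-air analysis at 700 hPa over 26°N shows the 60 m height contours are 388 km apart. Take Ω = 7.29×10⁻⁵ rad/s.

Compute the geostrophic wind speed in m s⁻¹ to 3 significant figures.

Coriolis parameter at 26°N:
f = 2Ω sin φ = 2 × 7.29×10⁻⁵ × sin 26° = 6.39×10⁻⁵ s⁻¹
Height gradient: |∂Z/∂n| = 60 m / 388000 m = 1.55×10⁻⁴
On a pressure surface, geostrophic balance gives V_g = (g/f)|∂Z/∂n|:
V_g = 9.81 × 1.55×10⁻⁴ / 6.39×10⁻⁵ = 23.7 m/s

23.7 m s⁻¹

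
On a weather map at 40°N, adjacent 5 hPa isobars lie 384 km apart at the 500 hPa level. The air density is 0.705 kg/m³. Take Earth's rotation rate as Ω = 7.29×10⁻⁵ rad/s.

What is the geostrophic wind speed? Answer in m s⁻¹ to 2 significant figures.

20 m s⁻¹

Coriolis parameter at 40°N:
f = 2Ω sin φ = 2 × 7.29×10⁻⁵ × sin 40° = 9.37×10⁻⁵ s⁻¹
Pressure gradient: |∂P/∂n| = 500 Pa / 384000 m = 1.30×10⁻³ Pa/m
Geostrophic balance (pressure-gradient force = Coriolis force):
V_g = (1/(fρ)) |∂P/∂n| = 1.30×10⁻³ / (9.37×10⁻⁵ × 0.705) = 19.7 m/s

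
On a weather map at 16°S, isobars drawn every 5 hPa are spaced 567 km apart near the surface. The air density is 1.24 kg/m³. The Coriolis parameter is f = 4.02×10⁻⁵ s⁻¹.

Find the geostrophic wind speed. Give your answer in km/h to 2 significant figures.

64 km/h

Pressure gradient: |∂P/∂n| = 500 Pa / 567000 m = 8.82×10⁻⁴ Pa/m
Geostrophic balance (pressure-gradient force = Coriolis force):
V_g = (1/(fρ)) |∂P/∂n| = 8.82×10⁻⁴ / (4.02×10⁻⁵ × 1.24) = 17.7 m/s
Converting: 17.7 m/s × 3.6 = 64 km/h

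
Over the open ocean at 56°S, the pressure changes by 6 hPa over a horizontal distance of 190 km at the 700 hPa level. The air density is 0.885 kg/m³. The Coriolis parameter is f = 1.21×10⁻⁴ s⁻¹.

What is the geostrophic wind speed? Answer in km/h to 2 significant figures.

110 km/h

Pressure gradient: |∂P/∂n| = 600 Pa / 190000 m = 3.16×10⁻³ Pa/m
Geostrophic balance (pressure-gradient force = Coriolis force):
V_g = (1/(fρ)) |∂P/∂n| = 3.16×10⁻³ / (1.21×10⁻⁴ × 0.885) = 29.5 m/s
Converting: 29.5 m/s × 3.6 = 110 km/h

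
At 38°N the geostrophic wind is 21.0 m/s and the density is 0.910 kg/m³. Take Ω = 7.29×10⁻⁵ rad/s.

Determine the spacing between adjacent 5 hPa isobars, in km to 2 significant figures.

Coriolis parameter at 38°N:
f = 2Ω sin φ = 2 × 7.29×10⁻⁵ × sin 38° = 8.98×10⁻⁵ s⁻¹
Geostrophic balance rearranged: |∂P/∂n| = f ρ V_g
|∂P/∂n| = 8.98×10⁻⁵ × 0.910 × 21.0 = 1.72×10⁻³ Pa/m
Isobar spacing: Δn = ΔP/|∂P/∂n| = 500 Pa / 1.72×10⁻³ Pa/m = 291481 m ≈ 290 km

290 km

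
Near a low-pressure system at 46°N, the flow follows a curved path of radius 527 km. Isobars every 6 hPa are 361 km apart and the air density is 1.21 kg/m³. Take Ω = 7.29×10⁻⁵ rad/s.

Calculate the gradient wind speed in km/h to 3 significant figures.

39.4 km/h

Coriolis parameter at 46°N:
f = 2Ω sin φ = 2 × 7.29×10⁻⁵ × sin 46° = 1.05×10⁻⁴ s⁻¹
Pressure gradient: |∂P/∂n| = 600 Pa / 361000 m = 1.66×10⁻³ Pa/m
Geostrophic speed: V_g = |∂P/∂n|/(fρ) = 1.66×10⁻³/(1.05×10⁻⁴ × 1.21) = 13.1 m/s
Around a low, centrifugal force acts outward with Coriolis, so pressure-gradient force balances both:
(1/ρ)|∂P/∂n| = fV + V²/R  →  V² + fR·V − fR·V_g = 0
With fR = 1.05×10⁻⁴ × 527×10³ m = 55.3 m/s:
V = [−fR + √((fR)² + 4 fR V_g)]/2 = [−55.3 + √(55.3² + 4×55.3×13.1)]/2 = 10.9 m/s
Subgeostrophic (V < V_g = 13.1 m/s), as expected around a low.
Converting: 10.9 m/s × 3.6 = 39.4 km/h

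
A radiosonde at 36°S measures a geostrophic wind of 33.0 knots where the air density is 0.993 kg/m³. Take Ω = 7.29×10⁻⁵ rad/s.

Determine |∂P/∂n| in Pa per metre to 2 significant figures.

Coriolis parameter at 36°S:
f = 2Ω sin φ = 2 × 7.29×10⁻⁵ × sin 36° = 8.57×10⁻⁵ s⁻¹
Wind speed in SI: 33.0 knots = 17.0 m/s
Geostrophic balance rearranged: |∂P/∂n| = f ρ V_g
|∂P/∂n| = 8.57×10⁻⁵ × 0.993 × 17.0 = 1.44×10⁻³ Pa/m

1.4×10⁻³ Pa/m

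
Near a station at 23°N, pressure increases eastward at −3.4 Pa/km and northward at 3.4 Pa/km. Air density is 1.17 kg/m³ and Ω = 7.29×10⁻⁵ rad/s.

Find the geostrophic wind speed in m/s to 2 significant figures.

72 m/s

Coriolis parameter at 23°N:
f = 2Ω sin φ = 2 × 7.29×10⁻⁵ × sin 23° = 5.70×10⁻⁵ s⁻¹
Component geostrophic relations (x east, y north):
u_g = −(1/(fρ)) ∂P/∂y,  v_g = (1/(fρ)) ∂P/∂x
u_g = −(3.4×10⁻³)/(5.70×10⁻⁵ × 1.17) = −51.0 m/s;  v_g = (−3.4×10⁻³)/(5.70×10⁻⁵ × 1.17) = −51.0 m/s
|V_g| = √(u_g² + v_g²) = 72.1 m/s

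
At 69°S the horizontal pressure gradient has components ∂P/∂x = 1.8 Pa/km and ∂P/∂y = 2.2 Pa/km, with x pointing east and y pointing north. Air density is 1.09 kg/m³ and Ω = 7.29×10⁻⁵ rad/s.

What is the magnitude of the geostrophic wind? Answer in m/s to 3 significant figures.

19.2 m/s

Coriolis parameter at 69°S:
f = 2Ω sin φ = 2 × 7.29×10⁻⁵ × sin 69° = 1.36×10⁻⁴ s⁻¹
In the Southern Hemisphere f is negative: f = −1.36×10⁻⁴ s⁻¹.
Component geostrophic relations (x east, y north):
u_g = −(1/(fρ)) ∂P/∂y,  v_g = (1/(fρ)) ∂P/∂x
u_g = −(2.2×10⁻³)/(−1.36×10⁻⁴ × 1.09) = 14.8 m/s;  v_g = (1.8×10⁻³)/(−1.36×10⁻⁴ × 1.09) = −12.1 m/s
|V_g| = √(u_g² + v_g²) = 19.2 m/s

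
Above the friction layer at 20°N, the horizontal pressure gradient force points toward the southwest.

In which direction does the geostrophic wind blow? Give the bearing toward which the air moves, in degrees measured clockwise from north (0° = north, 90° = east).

315°

The pressure-gradient force points toward the southwest (bearing 225°).
Geostrophic balance: in the Northern Hemisphere the Coriolis force deflects motion to the right, so the geostrophic wind blows 90° to the right of the pressure-gradient force (low pressure on the left).
Rotating 225° by 90° clockwise gives 315° — the wind blows toward the northwest.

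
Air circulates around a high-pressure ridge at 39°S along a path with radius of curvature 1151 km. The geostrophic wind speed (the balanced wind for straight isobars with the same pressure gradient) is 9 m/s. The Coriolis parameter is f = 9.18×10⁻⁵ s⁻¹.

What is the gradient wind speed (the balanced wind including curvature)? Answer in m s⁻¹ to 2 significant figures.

9.9 m s⁻¹

Around a high, pressure-gradient force acts outward with centrifugal, so Coriolis balances both:
fV = (1/ρ)|∂P/∂n| + V²/R  →  V² − fR·V + fR·V_g = 0
With fR = 9.18×10⁻⁵ × 1151×10³ m = 106 m/s:
V = [fR − √((fR)² − 4 fR V_g)]/2 = [106 − √(106² − 4×106×9)]/2 = 9.93 m/s
Supergeostrophic (V > V_g = 9 m/s), as expected around a high.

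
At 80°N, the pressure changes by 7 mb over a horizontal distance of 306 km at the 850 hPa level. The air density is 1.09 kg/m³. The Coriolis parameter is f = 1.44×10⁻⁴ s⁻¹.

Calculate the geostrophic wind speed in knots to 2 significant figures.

28 knots

Pressure gradient: |∂P/∂n| = 700 Pa / 306000 m = 2.29×10⁻³ Pa/m
Geostrophic balance (pressure-gradient force = Coriolis force):
V_g = (1/(fρ)) |∂P/∂n| = 2.29×10⁻³ / (1.44×10⁻⁴ × 1.09) = 14.6 m/s
Converting: 14.6 m/s × 1.944 = 28 knots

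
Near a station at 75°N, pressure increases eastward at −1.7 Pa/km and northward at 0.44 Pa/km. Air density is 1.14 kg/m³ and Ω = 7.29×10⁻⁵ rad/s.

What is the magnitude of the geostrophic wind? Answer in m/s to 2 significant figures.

11 m/s

Coriolis parameter at 75°N:
f = 2Ω sin φ = 2 × 7.29×10⁻⁵ × sin 75° = 1.41×10⁻⁴ s⁻¹
Component geostrophic relations (x east, y north):
u_g = −(1/(fρ)) ∂P/∂y,  v_g = (1/(fρ)) ∂P/∂x
u_g = −(0.44×10⁻³)/(1.41×10⁻⁴ × 1.14) = −2.74 m/s;  v_g = (−1.7×10⁻³)/(1.41×10⁻⁴ × 1.14) = −10.6 m/s
|V_g| = √(u_g² + v_g²) = 10.9 m/s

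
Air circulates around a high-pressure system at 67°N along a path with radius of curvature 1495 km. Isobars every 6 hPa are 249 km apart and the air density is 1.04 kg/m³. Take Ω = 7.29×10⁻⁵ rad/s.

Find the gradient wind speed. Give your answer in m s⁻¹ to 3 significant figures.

19.1 m s⁻¹

Coriolis parameter at 67°N:
f = 2Ω sin φ = 2 × 7.29×10⁻⁵ × sin 67° = 1.34×10⁻⁴ s⁻¹
Pressure gradient: |∂P/∂n| = 600 Pa / 249000 m = 2.41×10⁻³ Pa/m
Geostrophic speed: V_g = |∂P/∂n|/(fρ) = 2.41×10⁻³/(1.34×10⁻⁴ × 1.04) = 17.3 m/s
Around a high, pressure-gradient force acts outward with centrifugal, so Coriolis balances both:
fV = (1/ρ)|∂P/∂n| + V²/R  →  V² − fR·V + fR·V_g = 0
With fR = 1.34×10⁻⁴ × 1495×10³ m = 201 m/s:
V = [fR − √((fR)² − 4 fR V_g)]/2 = [201 − √(201² − 4×201×17.3)]/2 = 19.1 m/s
Supergeostrophic (V > V_g = 17.3 m/s), as expected around a high.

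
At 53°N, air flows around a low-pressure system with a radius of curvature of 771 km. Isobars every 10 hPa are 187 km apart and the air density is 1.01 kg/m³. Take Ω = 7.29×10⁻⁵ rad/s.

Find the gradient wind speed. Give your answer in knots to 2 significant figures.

Coriolis parameter at 53°N:
f = 2Ω sin φ = 2 × 7.29×10⁻⁵ × sin 53° = 1.16×10⁻⁴ s⁻¹
Pressure gradient: |∂P/∂n| = 1000 Pa / 187000 m = 5.35×10⁻³ Pa/m
Geostrophic speed: V_g = |∂P/∂n|/(fρ) = 5.35×10⁻³/(1.16×10⁻⁴ × 1.01) = 45.5 m/s
Around a low, centrifugal force acts outward with Coriolis, so pressure-gradient force balances both:
(1/ρ)|∂P/∂n| = fV + V²/R  →  V² + fR·V − fR·V_g = 0
With fR = 1.16×10⁻⁴ × 771×10³ m = 89.8 m/s:
V = [−fR + √((fR)² + 4 fR V_g)]/2 = [−89.8 + √(89.8² + 4×89.8×45.5)]/2 = 33.2 m/s
Subgeostrophic (V < V_g = 45.5 m/s), as expected around a low.
Converting: 33.2 m/s × 1.944 = 65 knots

65 knots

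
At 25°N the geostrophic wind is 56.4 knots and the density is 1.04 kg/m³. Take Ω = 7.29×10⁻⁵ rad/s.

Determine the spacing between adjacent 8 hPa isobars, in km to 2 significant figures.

430 km

Coriolis parameter at 25°N:
f = 2Ω sin φ = 2 × 7.29×10⁻⁵ × sin 25° = 6.16×10⁻⁵ s⁻¹
Wind speed in SI: 56.4 knots = 29.0 m/s
Geostrophic balance rearranged: |∂P/∂n| = f ρ V_g
|∂P/∂n| = 6.16×10⁻⁵ × 1.04 × 29.0 = 1.86×10⁻³ Pa/m
Isobar spacing: Δn = ΔP/|∂P/∂n| = 800 Pa / 1.86×10⁻³ Pa/m = 430263 m ≈ 430 km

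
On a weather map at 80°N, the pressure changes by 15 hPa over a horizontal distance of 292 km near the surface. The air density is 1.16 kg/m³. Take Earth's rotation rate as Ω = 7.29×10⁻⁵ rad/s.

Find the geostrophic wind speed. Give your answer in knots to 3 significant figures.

60.0 knots

Coriolis parameter at 80°N:
f = 2Ω sin φ = 2 × 7.29×10⁻⁵ × sin 80° = 1.44×10⁻⁴ s⁻¹
Pressure gradient: |∂P/∂n| = 1500 Pa / 292000 m = 5.14×10⁻³ Pa/m
Geostrophic balance (pressure-gradient force = Coriolis force):
V_g = (1/(fρ)) |∂P/∂n| = 5.14×10⁻³ / (1.44×10⁻⁴ × 1.16) = 30.8 m/s
Converting: 30.8 m/s × 1.944 = 60.0 knots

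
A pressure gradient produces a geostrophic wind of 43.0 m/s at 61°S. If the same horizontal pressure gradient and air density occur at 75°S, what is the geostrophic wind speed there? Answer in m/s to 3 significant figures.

38.9 m/s

With the same pressure gradient and density, V_g ∝ 1/f ∝ 1/sin φ.
V₂ = V₁ · sin φ₁ / sin φ₂ = 43.0 × sin 61° / sin 75°
V₂ = 43.0 × 0.8746/0.9659 = 38.9 m/s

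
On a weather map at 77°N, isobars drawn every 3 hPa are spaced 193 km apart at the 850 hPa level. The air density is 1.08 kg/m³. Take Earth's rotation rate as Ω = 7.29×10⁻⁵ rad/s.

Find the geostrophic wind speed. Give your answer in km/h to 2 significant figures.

36 km/h

Coriolis parameter at 77°N:
f = 2Ω sin φ = 2 × 7.29×10⁻⁵ × sin 77° = 1.42×10⁻⁴ s⁻¹
Pressure gradient: |∂P/∂n| = 300 Pa / 193000 m = 1.55×10⁻³ Pa/m
Geostrophic balance (pressure-gradient force = Coriolis force):
V_g = (1/(fρ)) |∂P/∂n| = 1.55×10⁻³ / (1.42×10⁻⁴ × 1.08) = 10.1 m/s
Converting: 10.1 m/s × 3.6 = 36 km/h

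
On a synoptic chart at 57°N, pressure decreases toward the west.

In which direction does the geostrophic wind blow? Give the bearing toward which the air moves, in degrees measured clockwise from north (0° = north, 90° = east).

000°

The pressure-gradient force points toward the west (bearing 270°).
Geostrophic balance: in the Northern Hemisphere the Coriolis force deflects motion to the right, so the geostrophic wind blows 90° to the right of the pressure-gradient force (low pressure on the left).
Rotating 270° by 90° clockwise gives 000° — the wind blows toward the north.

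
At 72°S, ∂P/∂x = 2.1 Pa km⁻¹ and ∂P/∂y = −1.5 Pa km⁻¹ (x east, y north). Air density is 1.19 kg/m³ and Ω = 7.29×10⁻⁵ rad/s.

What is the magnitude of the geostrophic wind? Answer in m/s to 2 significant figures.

Coriolis parameter at 72°S:
f = 2Ω sin φ = 2 × 7.29×10⁻⁵ × sin 72° = 1.39×10⁻⁴ s⁻¹
In the Southern Hemisphere f is negative: f = −1.39×10⁻⁴ s⁻¹.
Component geostrophic relations (x east, y north):
u_g = −(1/(fρ)) ∂P/∂y,  v_g = (1/(fρ)) ∂P/∂x
u_g = −(−1.5×10⁻³)/(−1.39×10⁻⁴ × 1.19) = −9.09 m/s;  v_g = (2.1×10⁻³)/(−1.39×10⁻⁴ × 1.19) = −12.7 m/s
|V_g| = √(u_g² + v_g²) = 15.6 m/s

16 m/s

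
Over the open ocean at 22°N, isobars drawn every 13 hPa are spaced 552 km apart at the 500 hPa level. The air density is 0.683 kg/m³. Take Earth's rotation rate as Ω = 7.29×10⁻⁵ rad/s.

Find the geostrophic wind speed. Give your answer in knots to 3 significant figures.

123 knots

Coriolis parameter at 22°N:
f = 2Ω sin φ = 2 × 7.29×10⁻⁵ × sin 22° = 5.46×10⁻⁵ s⁻¹
Pressure gradient: |∂P/∂n| = 1300 Pa / 552000 m = 2.36×10⁻³ Pa/m
Geostrophic balance (pressure-gradient force = Coriolis force):
V_g = (1/(fρ)) |∂P/∂n| = 2.36×10⁻³ / (5.46×10⁻⁵ × 0.683) = 63.1 m/s
Converting: 63.1 m/s × 1.944 = 123 knots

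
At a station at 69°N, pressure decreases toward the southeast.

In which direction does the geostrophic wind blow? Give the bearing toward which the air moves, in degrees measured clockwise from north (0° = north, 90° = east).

225°

The pressure-gradient force points toward the southeast (bearing 135°).
Geostrophic balance: in the Northern Hemisphere the Coriolis force deflects motion to the right, so the geostrophic wind blows 90° to the right of the pressure-gradient force (low pressure on the left).
Rotating 135° by 90° clockwise gives 225° — the wind blows toward the southwest.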